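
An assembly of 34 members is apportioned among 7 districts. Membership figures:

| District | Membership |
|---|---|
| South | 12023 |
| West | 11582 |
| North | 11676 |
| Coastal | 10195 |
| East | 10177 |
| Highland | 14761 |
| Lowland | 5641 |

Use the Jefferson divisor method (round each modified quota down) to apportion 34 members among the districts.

South=5, West=5, North=5, Coastal=5, East=5, Highland=7, Lowland=2

Standard divisor 76055/34 ≈ 2236.912; standard quotas: South 5.375, West 5.178, North 5.220, Coastal 4.558, East 4.550, Highland 6.599, Lowland 2.522.
Rounding down gives 5, 5, 5, 4, 4, 6, 2 = 31 seats, so the divisor must be adjusted.
With modified divisor 2020: modified quotas South 5.952, West 5.734, North 5.780, Coastal 5.047, East 5.038, Highland 7.307, Lowland 2.793.
Rounding down: South 5, West 5, North 5, Coastal 5, East 5, Highland 7, Lowland 2 (total 34).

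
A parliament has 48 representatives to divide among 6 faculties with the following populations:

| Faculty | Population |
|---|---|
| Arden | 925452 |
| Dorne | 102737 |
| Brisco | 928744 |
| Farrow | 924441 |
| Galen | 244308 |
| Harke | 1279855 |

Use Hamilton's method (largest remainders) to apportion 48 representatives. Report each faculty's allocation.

Arden=10; Dorne=1; Brisco=10; Farrow=10; Galen=3; Harke=14

The standard divisor is 4405537/48 ≈ 91782.021.
Standard quotas: Arden 10.0832, Dorne 1.1194, Brisco 10.1190, Farrow 10.0721, Galen 2.6618, Harke 13.9445.
Lower quotas: Arden 10, Dorne 1, Brisco 10, Farrow 10, Galen 2, Harke 13 (sum 46, leaving 2 seats).
Remainders in descending order: Harke 0.9445, Galen 0.6618, Dorne 0.1194, Brisco 0.1190, Arden 0.0832, Farrow 0.0721.
Largest remainders: Harke, Galen receive the extra seats.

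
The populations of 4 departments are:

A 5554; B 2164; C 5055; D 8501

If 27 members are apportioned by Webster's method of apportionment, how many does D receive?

Standard divisor 21274/27 ≈ 787.926; standard quotas: A 7.049, B 2.746, C 6.416, D 10.789.
Rounding to the nearest integer gives A 7, B 3, C 6, D 11 — total 27, matching the house size, so no adjustment is needed.
D receives 11.

11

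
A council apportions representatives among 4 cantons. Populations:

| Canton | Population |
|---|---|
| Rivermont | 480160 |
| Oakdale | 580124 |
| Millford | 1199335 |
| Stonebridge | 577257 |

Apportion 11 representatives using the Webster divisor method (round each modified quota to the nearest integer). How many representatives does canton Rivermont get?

2

Standard divisor 2836876/11 ≈ 257897.818; standard quotas: Rivermont 1.862, Oakdale 2.249, Millford 4.650, Stonebridge 2.238.
Rounding to the nearest integer gives Rivermont 2, Oakdale 2, Millford 5, Stonebridge 2 — total 11, matching the house size, so no adjustment is needed.
Rivermont receives 2.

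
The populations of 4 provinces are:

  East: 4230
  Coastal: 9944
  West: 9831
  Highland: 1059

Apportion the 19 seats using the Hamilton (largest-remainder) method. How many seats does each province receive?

The standard divisor is 25064/19 ≈ 1319.158.
Standard quotas: East 3.2066, Coastal 7.5381, West 7.4525, Highland 0.8028.
Lower quotas: East 3, Coastal 7, West 7, Highland 0 (sum 17, leaving 2 seats).
Remainders in descending order: Highland 0.8028, Coastal 0.5381, West 0.4525, East 0.2066.
The surplus seats go to Highland, Coastal.

East: 3, Coastal: 8, West: 7, Highland: 1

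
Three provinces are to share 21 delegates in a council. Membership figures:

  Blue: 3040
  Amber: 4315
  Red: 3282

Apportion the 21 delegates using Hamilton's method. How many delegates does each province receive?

Total 10637; standard divisor 10637/21 ≈ 506.524.
Standard quotas: Blue 6.002, Amber 8.519, Red 6.479.
Lower quotas: Blue 6, Amber 8, Red 6 (sum 20, leaving 1 seat).
Remainders in descending order: Amber 0.519, Red 0.479, Blue 0.002.
The surplus seat goes to Amber.

Blue=6, Amber=9, Red=6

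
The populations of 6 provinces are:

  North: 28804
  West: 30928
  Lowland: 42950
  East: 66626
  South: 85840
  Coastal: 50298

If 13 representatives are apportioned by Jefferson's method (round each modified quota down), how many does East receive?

3

Standard divisor 305446/13 ≈ 23495.846; standard quotas: North 1.226, West 1.316, Lowland 1.828, East 2.836, South 3.653, Coastal 2.141.
Rounding down gives 1, 1, 1, 2, 3, 2 = 10 seats, so the divisor must be adjusted.
With modified divisor 19300: modified quotas North 1.492, West 1.602, Lowland 2.225, East 3.452, South 4.448, Coastal 2.606.
Rounding down: North 1, West 1, Lowland 2, East 3, South 4, Coastal 2 (total 13).
East receives 3.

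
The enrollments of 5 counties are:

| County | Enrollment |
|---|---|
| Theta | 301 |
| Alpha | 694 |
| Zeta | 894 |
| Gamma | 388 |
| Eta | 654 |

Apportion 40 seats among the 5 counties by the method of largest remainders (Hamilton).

Theta: 4; Alpha: 10; Zeta: 12; Gamma: 5; Eta: 9

The standard divisor is 2931/40 ≈ 73.275.
Standard quotas: Theta 4.108, Alpha 9.471, Zeta 12.201, Gamma 5.295, Eta 8.925.
Lower quotas: Theta 4, Alpha 9, Zeta 12, Gamma 5, Eta 8 (sum 38, leaving 2 seats).
Remainders in descending order: Eta 0.925, Alpha 0.471, Gamma 0.295, Zeta 0.201, Theta 0.108.
The surplus seats go to Eta, Alpha.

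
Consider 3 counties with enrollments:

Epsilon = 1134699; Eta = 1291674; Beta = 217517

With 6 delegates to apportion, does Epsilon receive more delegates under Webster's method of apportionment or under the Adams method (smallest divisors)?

Webster: Epsilon 3, Eta 3, Beta 0.
Adams: Epsilon 2, Eta 3, Beta 1.
Epsilon gets 3 under Webster and 2 under Adams.

Webster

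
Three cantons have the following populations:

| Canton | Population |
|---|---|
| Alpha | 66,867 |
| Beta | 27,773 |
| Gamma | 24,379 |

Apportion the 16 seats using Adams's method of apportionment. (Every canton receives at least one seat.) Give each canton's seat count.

Standard divisor 119019/16 ≈ 7438.688; standard quotas: Alpha 8.989, Beta 3.734, Gamma 3.277.
Rounding up gives 9, 4, 4 = 17 seats, so the divisor must be adjusted.
With modified divisor 8200: modified quotas Alpha 8.155, Beta 3.387, Gamma 2.973.
Rounding up: Alpha 9, Beta 4, Gamma 3 (total 16).

Alpha: 9; Beta: 4; Gamma: 3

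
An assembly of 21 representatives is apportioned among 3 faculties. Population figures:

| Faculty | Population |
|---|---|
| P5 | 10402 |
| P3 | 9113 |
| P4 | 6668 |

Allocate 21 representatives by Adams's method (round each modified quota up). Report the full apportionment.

P5 8, P3 7, P4 6

Standard divisor 26183/21 ≈ 1246.81; standard quotas: P5 8.343, P3 7.309, P4 5.348.
Rounding up gives 9, 8, 6 = 23 seats, so the divisor must be adjusted.
With modified divisor 1320: modified quotas P5 7.880, P3 6.904, P4 5.052.
Rounding up: P5 8, P3 7, P4 6 (total 21).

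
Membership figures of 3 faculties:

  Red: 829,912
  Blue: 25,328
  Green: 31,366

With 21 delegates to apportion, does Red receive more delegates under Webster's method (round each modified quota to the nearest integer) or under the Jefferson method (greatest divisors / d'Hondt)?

Jefferson

Webster: Red 19, Blue 1, Green 1.
Jefferson: Red 21, Blue 0, Green 0.
Red gets 19 under Webster and 21 under Jefferson.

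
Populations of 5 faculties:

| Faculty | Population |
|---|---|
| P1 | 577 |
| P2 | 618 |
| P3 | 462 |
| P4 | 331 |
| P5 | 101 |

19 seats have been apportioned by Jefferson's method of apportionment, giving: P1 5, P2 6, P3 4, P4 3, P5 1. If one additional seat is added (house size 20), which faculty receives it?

Priority for the next seat is population ÷ (current seats + 1).
Priorities: P1 96.167, P2 88.286, P3 92.400, P4 82.750, P5 50.500.
Highest priority: P1.

P1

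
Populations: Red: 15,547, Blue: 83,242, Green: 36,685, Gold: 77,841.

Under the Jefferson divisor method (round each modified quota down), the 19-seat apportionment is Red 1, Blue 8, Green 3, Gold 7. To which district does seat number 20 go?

Gold

Priority for the next seat is population ÷ (current seats + 1).
Priorities: Red 7773.500, Blue 9249.111, Green 9171.250, Gold 9730.125.
Highest priority: Gold.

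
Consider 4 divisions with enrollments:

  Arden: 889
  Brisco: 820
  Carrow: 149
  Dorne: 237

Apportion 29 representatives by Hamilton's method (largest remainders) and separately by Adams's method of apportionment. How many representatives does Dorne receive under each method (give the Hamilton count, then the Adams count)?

Hamilton: Arden 12, Brisco 12, Carrow 2, Dorne 3.
Adams: Arden 12, Brisco 11, Carrow 2, Dorne 4.
Dorne gets 3 under Hamilton and 4 under Adams.

3 and 4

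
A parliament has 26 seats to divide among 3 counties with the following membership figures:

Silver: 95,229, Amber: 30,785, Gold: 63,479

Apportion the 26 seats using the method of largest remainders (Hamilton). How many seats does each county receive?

Silver 13; Amber 4; Gold 9

Standard divisor: 189493 ÷ 26 ≈ 7288.192.
Standard quotas: Silver 13.0662, Amber 4.2240, Gold 8.7098.
Lower quotas: Silver 13, Amber 4, Gold 8 (sum 25, leaving 1 seat).
Remainders in descending order: Gold 0.7098, Amber 0.2240, Silver 0.0662.
The surplus seat goes to Gold.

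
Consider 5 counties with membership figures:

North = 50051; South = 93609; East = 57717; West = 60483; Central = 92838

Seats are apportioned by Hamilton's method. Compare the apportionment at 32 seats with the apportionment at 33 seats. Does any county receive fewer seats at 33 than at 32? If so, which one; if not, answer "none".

At 32 seats: North 5, South 8, East 5, West 6, Central 8.
At 33 seats: North 5, South 9, East 5, West 5, Central 9.
West drops from 6 to 5.

West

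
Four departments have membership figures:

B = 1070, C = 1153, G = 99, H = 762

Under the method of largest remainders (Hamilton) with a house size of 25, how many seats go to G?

1

Total 3084; standard divisor 3084/25 ≈ 123.36.
Standard quotas: B 8.674, C 9.347, G 0.803, H 6.177.
Lower quotas: B 8, C 9, G 0, H 6 (sum 23, leaving 2 seats).
Remainders in descending order: G 0.803, B 0.674, C 0.347, H 0.177.
Largest remainders: G, B receive the extra seats.
G receives 1.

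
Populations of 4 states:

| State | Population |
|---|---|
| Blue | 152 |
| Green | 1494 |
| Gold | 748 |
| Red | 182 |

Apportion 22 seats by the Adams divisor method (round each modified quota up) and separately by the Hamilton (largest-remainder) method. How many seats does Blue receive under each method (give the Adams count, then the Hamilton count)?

2 and 1

Adams: Blue 2, Green 12, Gold 6, Red 2.
Hamilton: Blue 1, Green 13, Gold 6, Red 2.
Blue gets 2 under Adams and 1 under Hamilton.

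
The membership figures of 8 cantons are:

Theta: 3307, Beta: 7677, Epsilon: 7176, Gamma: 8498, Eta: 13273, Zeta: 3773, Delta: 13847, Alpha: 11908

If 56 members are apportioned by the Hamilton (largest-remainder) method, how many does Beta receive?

6

The standard divisor is 69459/56 ≈ 1240.339.
Standard quotas: Theta 2.6662, Beta 6.1894, Epsilon 5.7855, Gamma 6.8514, Eta 10.7011, Zeta 3.0419, Delta 11.1639, Alpha 9.6006.
Lower quotas: Theta 2, Beta 6, Epsilon 5, Gamma 6, Eta 10, Zeta 3, Delta 11, Alpha 9 (sum 52, leaving 4 seats).
Remainders in descending order: Gamma 0.8514, Epsilon 0.7855, Eta 0.7011, Theta 0.6662, Alpha 0.6006, Beta 0.1894, Delta 0.1639, Zeta 0.0419.
The surplus seats go to Gamma, Epsilon, Eta, Theta.
Beta receives 6.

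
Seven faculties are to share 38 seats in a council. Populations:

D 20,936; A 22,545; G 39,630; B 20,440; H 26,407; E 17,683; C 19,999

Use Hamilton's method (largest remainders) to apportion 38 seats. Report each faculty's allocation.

D=5, A=5, G=9, B=5, H=6, E=4, C=4

The standard divisor is 167640/38 ≈ 4411.579.
Standard quotas: D 4.7457, A 5.1104, G 8.9832, B 4.6333, H 5.9858, E 4.0083, C 4.5333.
Lower quotas: D 4, A 5, G 8, B 4, H 5, E 4, C 4 (sum 34, leaving 4 seats).
Remainders in descending order: H 0.9858, G 0.9832, D 0.7457, B 0.6333, C 0.5333, A 0.1104, E 0.0083.
Largest remainders: H, G, D, B receive the extra seats.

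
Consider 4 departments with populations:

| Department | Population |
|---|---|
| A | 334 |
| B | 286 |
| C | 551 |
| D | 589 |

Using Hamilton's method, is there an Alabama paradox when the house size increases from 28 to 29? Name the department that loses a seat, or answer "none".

none

At 28 seats: A 5, B 5, C 9, D 9.
At 29 seats: A 5, B 5, C 9, D 10.
No department's allocation decreased.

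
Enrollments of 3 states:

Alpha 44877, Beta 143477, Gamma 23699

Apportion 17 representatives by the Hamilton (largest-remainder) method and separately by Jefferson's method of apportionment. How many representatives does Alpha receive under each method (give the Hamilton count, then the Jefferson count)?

4 and 3

Hamilton: Alpha 4, Beta 11, Gamma 2.
Jefferson: Alpha 3, Beta 12, Gamma 2.
Alpha gets 4 under Hamilton and 3 under Jefferson.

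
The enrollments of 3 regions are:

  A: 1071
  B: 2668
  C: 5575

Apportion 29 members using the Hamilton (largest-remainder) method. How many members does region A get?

3

Total 9314; standard divisor 9314/29 ≈ 321.172.
Standard quotas: A 3.3347, B 8.3071, C 17.3583.
Lower quotas: A 3, B 8, C 17 (sum 28, leaving 1 seat).
Remainders in descending order: C 0.3583, A 0.3347, B 0.3071.
Largest remainder: C receives the extra seat.
A receives 3.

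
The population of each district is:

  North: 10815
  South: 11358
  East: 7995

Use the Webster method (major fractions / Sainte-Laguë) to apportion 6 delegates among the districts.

Standard divisor 30168/6 ≈ 5028; standard quotas: North 2.151, South 2.259, East 1.590.
Rounding to the nearest integer gives North 2, South 2, East 2 — total 6, matching the house size, so no adjustment is needed.

North 2, South 2, East 2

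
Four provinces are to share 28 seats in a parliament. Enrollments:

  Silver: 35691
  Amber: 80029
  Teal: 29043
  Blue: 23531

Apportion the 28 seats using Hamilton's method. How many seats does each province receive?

Silver: 6; Amber: 13; Teal: 5; Blue: 4

The standard divisor is 168294/28 ≈ 6010.5.
Standard quotas: Silver 5.9381, Amber 13.3149, Teal 4.8320, Blue 3.9150.
Lower quotas: Silver 5, Amber 13, Teal 4, Blue 3 (sum 25, leaving 3 seats).
Remainders in descending order: Silver 0.9381, Blue 0.9150, Teal 0.8320, Amber 0.3149.
The surplus seats go to Silver, Blue, Teal.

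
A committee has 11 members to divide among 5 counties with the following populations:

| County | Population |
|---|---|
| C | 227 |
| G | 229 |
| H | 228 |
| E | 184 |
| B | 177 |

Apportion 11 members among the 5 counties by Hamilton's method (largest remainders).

Total 1045; standard divisor 1045/11 = 95.
Standard quotas: C 2.389, G 2.411, H 2.400, E 1.937, B 1.863.
Lower quotas: C 2, G 2, H 2, E 1, B 1 (sum 8, leaving 3 seats).
Remainders in descending order: E 0.937, B 0.863, G 0.411, H 0.400, C 0.389.
Largest remainders: E, B, G receive the extra seats.

C 2, G 3, H 2, E 2, B 2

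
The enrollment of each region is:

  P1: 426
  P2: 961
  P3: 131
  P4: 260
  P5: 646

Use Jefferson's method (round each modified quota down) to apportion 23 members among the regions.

Standard divisor 2424/23 ≈ 105.391; standard quotas: P1 4.042, P2 9.118, P3 1.243, P4 2.467, P5 6.130.
Rounding down gives 4, 9, 1, 2, 6 = 22 seats, so the divisor must be adjusted.
With modified divisor 94: modified quotas P1 4.532, P2 10.223, P3 1.394, P4 2.766, P5 6.872.
Rounding down: P1 4, P2 10, P3 1, P4 2, P5 6 (total 23).

P1=4, P2=10, P3=1, P4=2, P5=6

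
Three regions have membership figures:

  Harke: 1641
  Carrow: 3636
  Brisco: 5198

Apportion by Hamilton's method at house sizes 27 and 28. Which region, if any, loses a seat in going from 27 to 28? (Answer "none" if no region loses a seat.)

none

At 27 seats: Harke 4, Carrow 9, Brisco 14.
At 28 seats: Harke 4, Carrow 10, Brisco 14.
No region's allocation decreased.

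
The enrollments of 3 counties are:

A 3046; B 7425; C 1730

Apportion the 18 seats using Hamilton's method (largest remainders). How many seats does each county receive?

Standard divisor: 12201 ÷ 18 ≈ 677.833.
Standard quotas: A 4.4937, B 10.9540, C 2.5522.
Lower quotas: A 4, B 10, C 2 (sum 16, leaving 2 seats).
Remainders in descending order: B 0.9540, C 0.5522, A 0.4937.
Largest remainders: B, C receive the extra seats.

A: 4; B: 11; C: 3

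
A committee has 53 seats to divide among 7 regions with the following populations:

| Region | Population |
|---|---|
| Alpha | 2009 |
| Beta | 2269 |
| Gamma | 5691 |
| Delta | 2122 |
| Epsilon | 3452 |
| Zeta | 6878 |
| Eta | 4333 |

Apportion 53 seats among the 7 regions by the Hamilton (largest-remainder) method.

Alpha=4, Beta=4, Gamma=11, Delta=4, Epsilon=7, Zeta=14, Eta=9

The standard divisor is 26754/53 ≈ 504.792.
Standard quotas: Alpha 3.9799, Beta 4.4949, Gamma 11.2739, Delta 4.2037, Epsilon 6.8385, Zeta 13.6254, Eta 8.5837.
Lower quotas: Alpha 3, Beta 4, Gamma 11, Delta 4, Epsilon 6, Zeta 13, Eta 8 (sum 49, leaving 4 seats).
Remainders in descending order: Alpha 0.9799, Epsilon 0.8385, Zeta 0.6254, Eta 0.5837, Beta 0.4949, Gamma 0.2739, Delta 0.2037.
Largest remainders: Alpha, Epsilon, Zeta, Eta receive the extra seats.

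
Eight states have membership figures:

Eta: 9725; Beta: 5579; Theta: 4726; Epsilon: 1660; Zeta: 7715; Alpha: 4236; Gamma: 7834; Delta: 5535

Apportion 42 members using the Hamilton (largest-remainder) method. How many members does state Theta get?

The standard divisor is 47010/42 ≈ 1119.286.
Standard quotas: Eta 8.6886, Beta 4.9844, Theta 4.2223, Epsilon 1.4831, Zeta 6.8928, Alpha 3.7846, Gamma 6.9991, Delta 4.9451.
Lower quotas: Eta 8, Beta 4, Theta 4, Epsilon 1, Zeta 6, Alpha 3, Gamma 6, Delta 4 (sum 36, leaving 6 seats).
Remainders in descending order: Gamma 0.9991, Beta 0.9844, Delta 0.9451, Zeta 0.8928, Alpha 0.7846, Eta 0.6886, Epsilon 0.4831, Theta 0.2223.
Largest remainders: Gamma, Beta, Delta, Zeta, Alpha, Eta receive the extra seats.
Theta receives 4.

4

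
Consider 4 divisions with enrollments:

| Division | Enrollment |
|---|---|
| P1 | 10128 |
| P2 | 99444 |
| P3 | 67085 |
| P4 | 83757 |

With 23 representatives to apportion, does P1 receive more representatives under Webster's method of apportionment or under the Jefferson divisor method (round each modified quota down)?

Webster: P1 1, P2 9, P3 6, P4 7.
Jefferson: P1 0, P2 9, P3 6, P4 8.
P1 gets 1 under Webster and 0 under Jefferson.

Webster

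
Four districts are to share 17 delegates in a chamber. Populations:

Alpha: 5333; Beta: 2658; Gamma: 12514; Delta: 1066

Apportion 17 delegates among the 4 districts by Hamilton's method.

Alpha=4, Beta=2, Gamma=10, Delta=1

Total 21571; standard divisor 21571/17 ≈ 1268.882.
Standard quotas: Alpha 4.2029, Beta 2.0948, Gamma 9.8622, Delta 0.8401.
Lower quotas: Alpha 4, Beta 2, Gamma 9, Delta 0 (sum 15, leaving 2 seats).
Remainders in descending order: Gamma 0.8622, Delta 0.8401, Alpha 0.2029, Beta 0.0948.
Largest remainders: Gamma, Delta receive the extra seats.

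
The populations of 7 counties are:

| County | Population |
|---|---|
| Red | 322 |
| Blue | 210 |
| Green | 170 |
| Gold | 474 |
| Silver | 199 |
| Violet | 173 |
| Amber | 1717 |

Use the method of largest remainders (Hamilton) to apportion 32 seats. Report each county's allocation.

Red=3, Blue=2, Green=2, Gold=4, Silver=2, Violet=2, Amber=17

The standard divisor is 3265/32 ≈ 102.031.
Standard quotas: Red 3.156, Blue 2.058, Green 1.666, Gold 4.646, Silver 1.950, Violet 1.696, Amber 16.828.
Lower quotas: Red 3, Blue 2, Green 1, Gold 4, Silver 1, Violet 1, Amber 16 (sum 28, leaving 4 seats).
Remainders in descending order: Silver 0.950, Amber 0.828, Violet 0.696, Green 0.666, Gold 0.646, Red 0.156, Blue 0.058.
Largest remainders: Silver, Amber, Violet, Green receive the extra seats.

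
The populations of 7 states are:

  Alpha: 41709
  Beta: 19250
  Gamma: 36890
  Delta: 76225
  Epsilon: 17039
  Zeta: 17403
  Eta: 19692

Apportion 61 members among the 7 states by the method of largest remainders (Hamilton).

Alpha: 11, Beta: 5, Gamma: 10, Delta: 20, Epsilon: 5, Zeta: 5, Eta: 5

Standard divisor: 228208 ÷ 61 ≈ 3741.115.
Standard quotas: Alpha 11.1488, Beta 5.1455, Gamma 9.8607, Delta 20.3749, Epsilon 4.5545, Zeta 4.6518, Eta 5.2637.
Lower quotas: Alpha 11, Beta 5, Gamma 9, Delta 20, Epsilon 4, Zeta 4, Eta 5 (sum 58, leaving 3 seats).
Remainders in descending order: Gamma 0.8607, Zeta 0.6518, Epsilon 0.5545, Delta 0.3749, Eta 0.2637, Alpha 0.1488, Beta 0.1455.
The surplus seats go to Gamma, Zeta, Epsilon.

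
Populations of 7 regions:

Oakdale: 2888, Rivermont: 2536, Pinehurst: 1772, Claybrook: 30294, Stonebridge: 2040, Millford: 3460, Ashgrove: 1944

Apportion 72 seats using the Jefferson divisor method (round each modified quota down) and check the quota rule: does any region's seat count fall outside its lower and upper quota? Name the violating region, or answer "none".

Claybrook

Standard quotas: Oakdale 4.628, Rivermont 4.064, Pinehurst 2.839, Claybrook 48.542, Stonebridge 3.269, Millford 5.544, Ashgrove 3.115.
Jefferson allocation: Oakdale 4, Rivermont 4, Pinehurst 2, Claybrook 51, Stonebridge 3, Millford 5, Ashgrove 3.
Claybrook has quota 48.542 (lower 48, upper 49) but receives 51 — outside the quota interval.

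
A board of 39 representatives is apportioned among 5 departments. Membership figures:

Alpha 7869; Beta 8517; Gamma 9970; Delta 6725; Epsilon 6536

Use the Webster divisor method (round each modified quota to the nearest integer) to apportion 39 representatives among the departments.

Alpha=8, Beta=8, Gamma=10, Delta=7, Epsilon=6

Standard divisor 39617/39 ≈ 1015.821; standard quotas: Alpha 7.746, Beta 8.384, Gamma 9.815, Delta 6.620, Epsilon 6.434.
Rounding to the nearest integer gives Alpha 8, Beta 8, Gamma 10, Delta 7, Epsilon 6 — total 39, matching the house size, so no adjustment is needed.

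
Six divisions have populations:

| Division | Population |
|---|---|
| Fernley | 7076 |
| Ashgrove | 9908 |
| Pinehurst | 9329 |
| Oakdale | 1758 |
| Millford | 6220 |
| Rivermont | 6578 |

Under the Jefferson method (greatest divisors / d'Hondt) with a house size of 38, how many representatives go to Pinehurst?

9

Standard divisor 40869/38 ≈ 1075.5; standard quotas: Fernley 6.579, Ashgrove 9.212, Pinehurst 8.674, Oakdale 1.635, Millford 5.783, Rivermont 6.116.
Rounding down gives 6, 9, 8, 1, 5, 6 = 35 seats, so the divisor must be adjusted.
With modified divisor 1000: modified quotas Fernley 7.076, Ashgrove 9.908, Pinehurst 9.329, Oakdale 1.758, Millford 6.220, Rivermont 6.578.
Rounding down: Fernley 7, Ashgrove 9, Pinehurst 9, Oakdale 1, Millford 6, Rivermont 6 (total 38).
Pinehurst receives 9.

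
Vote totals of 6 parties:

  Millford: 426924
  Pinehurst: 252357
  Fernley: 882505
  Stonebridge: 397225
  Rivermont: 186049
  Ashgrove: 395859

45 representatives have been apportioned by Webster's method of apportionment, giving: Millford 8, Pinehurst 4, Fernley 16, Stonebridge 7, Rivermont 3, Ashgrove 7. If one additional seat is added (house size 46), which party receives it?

Pinehurst

Priority for the next seat is population ÷ (current seats + 0.5).
Priorities: Millford 50226.353, Pinehurst 56079.333, Fernley 53485.152, Stonebridge 52963.333, Rivermont 53156.857, Ashgrove 52781.200.
Highest priority: Pinehurst.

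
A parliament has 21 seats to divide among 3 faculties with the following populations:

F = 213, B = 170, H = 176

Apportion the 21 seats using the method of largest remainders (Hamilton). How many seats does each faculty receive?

The standard divisor is 559/21 ≈ 26.619.
Standard quotas: F 8.002, B 6.386, H 6.612.
Lower quotas: F 8, B 6, H 6 (sum 20, leaving 1 seat).
Remainders in descending order: H 0.612, B 0.386, F 0.002.
The surplus seat goes to H.

F 8; B 6; H 7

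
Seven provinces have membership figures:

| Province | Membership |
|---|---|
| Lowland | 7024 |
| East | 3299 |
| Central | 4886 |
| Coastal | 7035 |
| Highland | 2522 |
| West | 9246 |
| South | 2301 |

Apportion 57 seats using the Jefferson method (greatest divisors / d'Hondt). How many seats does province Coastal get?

11

Standard divisor 36313/57 ≈ 637.07; standard quotas: Lowland 11.025, East 5.178, Central 7.669, Coastal 11.043, Highland 3.959, West 14.513, South 3.612.
Rounding down gives 11, 5, 7, 11, 3, 14, 3 = 54 seats, so the divisor must be adjusted.
With modified divisor 600: modified quotas Lowland 11.707, East 5.498, Central 8.143, Coastal 11.725, Highland 4.203, West 15.410, South 3.835.
Rounding down: Lowland 11, East 5, Central 8, Coastal 11, Highland 4, West 15, South 3 (total 57).
Coastal receives 11.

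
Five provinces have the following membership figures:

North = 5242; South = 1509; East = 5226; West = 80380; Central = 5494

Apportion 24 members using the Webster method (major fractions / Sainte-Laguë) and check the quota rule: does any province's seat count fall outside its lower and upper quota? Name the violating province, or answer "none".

Standard quotas: North 1.286, South 0.370, East 1.282, West 19.715, Central 1.348.
Webster allocation: North 1, South 0, East 1, West 21, Central 1.
West has quota 19.715 (lower 19, upper 20) but receives 21 — outside the quota interval.

West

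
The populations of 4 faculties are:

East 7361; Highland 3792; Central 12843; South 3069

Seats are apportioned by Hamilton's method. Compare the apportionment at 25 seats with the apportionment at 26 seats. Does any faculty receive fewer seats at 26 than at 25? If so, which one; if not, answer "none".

none

At 25 seats: East 7, Highland 3, Central 12, South 3.
At 26 seats: East 7, Highland 4, Central 12, South 3.
No faculty's allocation decreased.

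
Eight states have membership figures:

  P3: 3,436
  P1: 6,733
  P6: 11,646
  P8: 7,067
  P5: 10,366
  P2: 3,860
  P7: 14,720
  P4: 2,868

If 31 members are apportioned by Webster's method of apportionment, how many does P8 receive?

4

Standard divisor 60696/31 ≈ 1957.935; standard quotas: P3 1.755, P1 3.439, P6 5.948, P8 3.609, P5 5.294, P2 1.971, P7 7.518, P4 1.465.
Rounding to the nearest integer gives P3 2, P1 3, P6 6, P8 4, P5 5, P2 2, P7 8, P4 1 — total 31, matching the house size, so no adjustment is needed.
P8 receives 4.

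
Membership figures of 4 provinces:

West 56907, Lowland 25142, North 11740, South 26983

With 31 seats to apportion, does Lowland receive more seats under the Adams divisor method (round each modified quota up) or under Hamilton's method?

Adams

Adams: West 14, Lowland 7, North 3, South 7.
Hamilton: West 15, Lowland 6, North 3, South 7.
Lowland gets 7 under Adams and 6 under Hamilton.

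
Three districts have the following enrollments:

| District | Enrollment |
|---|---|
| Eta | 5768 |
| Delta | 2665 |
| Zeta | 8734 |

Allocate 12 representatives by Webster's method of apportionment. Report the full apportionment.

Standard divisor 17167/12 ≈ 1430.583; standard quotas: Eta 4.032, Delta 1.863, Zeta 6.105.
Rounding to the nearest integer gives Eta 4, Delta 2, Zeta 6 — total 12, matching the house size, so no adjustment is needed.

Eta: 4; Delta: 2; Zeta: 6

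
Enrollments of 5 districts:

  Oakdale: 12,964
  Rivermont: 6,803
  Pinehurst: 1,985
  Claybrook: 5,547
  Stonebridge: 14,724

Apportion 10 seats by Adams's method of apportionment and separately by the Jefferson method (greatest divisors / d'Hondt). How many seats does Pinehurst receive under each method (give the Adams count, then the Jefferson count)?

Adams: Oakdale 3, Rivermont 2, Pinehurst 1, Claybrook 1, Stonebridge 3.
Jefferson: Oakdale 3, Rivermont 2, Pinehurst 0, Claybrook 1, Stonebridge 4.
Pinehurst gets 1 under Adams and 0 under Jefferson.

1 and 0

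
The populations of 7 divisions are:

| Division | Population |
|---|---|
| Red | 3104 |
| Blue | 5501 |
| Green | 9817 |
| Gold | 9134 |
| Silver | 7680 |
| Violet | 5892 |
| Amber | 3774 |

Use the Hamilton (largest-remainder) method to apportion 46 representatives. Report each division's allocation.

The standard divisor is 44902/46 ≈ 976.13.
Standard quotas: Red 3.1799, Blue 5.6355, Green 10.0571, Gold 9.3574, Silver 7.8678, Violet 6.0361, Amber 3.8663.
Lower quotas: Red 3, Blue 5, Green 10, Gold 9, Silver 7, Violet 6, Amber 3 (sum 43, leaving 3 seats).
Remainders in descending order: Silver 0.8678, Amber 0.8663, Blue 0.6355, Gold 0.3574, Red 0.1799, Green 0.0571, Violet 0.0361.
Largest remainders: Silver, Amber, Blue receive the extra seats.

Red=3, Blue=6, Green=10, Gold=9, Silver=8, Violet=6, Amber=4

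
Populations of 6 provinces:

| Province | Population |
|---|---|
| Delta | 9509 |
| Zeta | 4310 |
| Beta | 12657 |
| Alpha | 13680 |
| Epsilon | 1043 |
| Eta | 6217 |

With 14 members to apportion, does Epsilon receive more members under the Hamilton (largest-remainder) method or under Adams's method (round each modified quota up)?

Hamilton: Delta 3, Zeta 1, Beta 4, Alpha 4, Epsilon 0, Eta 2.
Adams: Delta 3, Zeta 1, Beta 3, Alpha 4, Epsilon 1, Eta 2.
Epsilon gets 0 under Hamilton and 1 under Adams.

Adams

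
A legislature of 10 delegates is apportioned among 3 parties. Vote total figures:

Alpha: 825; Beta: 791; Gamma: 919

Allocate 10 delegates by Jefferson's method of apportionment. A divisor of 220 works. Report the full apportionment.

With modified divisor 220: modified quotas Alpha 3.750, Beta 3.595, Gamma 4.177.
Rounding down: Alpha 3, Beta 3, Gamma 4 (total 10).

Alpha 3; Beta 3; Gamma 4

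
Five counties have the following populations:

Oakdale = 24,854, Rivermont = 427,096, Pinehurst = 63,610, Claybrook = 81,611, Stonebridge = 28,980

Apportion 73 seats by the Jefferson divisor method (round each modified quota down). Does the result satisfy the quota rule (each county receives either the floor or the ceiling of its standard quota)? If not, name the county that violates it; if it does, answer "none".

Standard quotas: Oakdale 2.898, Rivermont 49.793, Pinehurst 7.416, Claybrook 9.515, Stonebridge 3.379.
Jefferson allocation: Oakdale 3, Rivermont 51, Pinehurst 7, Claybrook 9, Stonebridge 3.
Rivermont has quota 49.793 (lower 49, upper 50) but receives 51 — outside the quota interval.

Rivermont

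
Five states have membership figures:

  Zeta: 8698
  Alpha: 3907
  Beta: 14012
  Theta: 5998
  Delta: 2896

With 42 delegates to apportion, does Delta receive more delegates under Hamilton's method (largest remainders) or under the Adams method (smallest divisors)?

Hamilton: Zeta 10, Alpha 5, Beta 17, Theta 7, Delta 3.
Adams: Zeta 10, Alpha 5, Beta 16, Theta 7, Delta 4.
Delta gets 3 under Hamilton and 4 under Adams.

Adams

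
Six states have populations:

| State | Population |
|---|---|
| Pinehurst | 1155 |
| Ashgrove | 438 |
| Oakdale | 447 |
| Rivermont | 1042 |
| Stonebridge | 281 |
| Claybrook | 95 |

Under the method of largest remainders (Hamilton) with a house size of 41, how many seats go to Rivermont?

The standard divisor is 3458/41 ≈ 84.341.
Standard quotas: Pinehurst 13.694, Ashgrove 5.193, Oakdale 5.300, Rivermont 12.355, Stonebridge 3.332, Claybrook 1.126.
Lower quotas: Pinehurst 13, Ashgrove 5, Oakdale 5, Rivermont 12, Stonebridge 3, Claybrook 1 (sum 39, leaving 2 seats).
Remainders in descending order: Pinehurst 0.694, Rivermont 0.355, Stonebridge 0.332, Oakdale 0.300, Ashgrove 0.193, Claybrook 0.126.
The surplus seats go to Pinehurst, Rivermont.
Rivermont receives 13.

13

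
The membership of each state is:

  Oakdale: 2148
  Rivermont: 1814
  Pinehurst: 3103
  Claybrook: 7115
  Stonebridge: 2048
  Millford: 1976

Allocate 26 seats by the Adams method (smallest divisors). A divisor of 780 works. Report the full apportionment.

With modified divisor 780: modified quotas Oakdale 2.754, Rivermont 2.326, Pinehurst 3.978, Claybrook 9.122, Stonebridge 2.626, Millford 2.533.
Rounding up: Oakdale 3, Rivermont 3, Pinehurst 4, Claybrook 10, Stonebridge 3, Millford 3 (total 26).

Oakdale 3, Rivermont 3, Pinehurst 4, Claybrook 10, Stonebridge 3, Millford 3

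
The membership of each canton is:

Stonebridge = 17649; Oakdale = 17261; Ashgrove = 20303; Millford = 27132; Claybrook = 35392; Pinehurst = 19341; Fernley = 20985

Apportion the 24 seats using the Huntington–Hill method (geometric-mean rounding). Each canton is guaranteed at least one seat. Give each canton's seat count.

With divisor 6754: modified quotas Stonebridge 2.613, Oakdale 2.556, Ashgrove 3.006, Millford 4.017, Claybrook 5.240, Pinehurst 2.864, Fernley 3.107.
Geometric-mean thresholds: Stonebridge √(2·3)=2.449, Oakdale √(2·3)=2.449, Ashgrove √(3·4)=3.464, Millford √(4·5)=4.472, Claybrook √(5·6)=5.477, Pinehurst √(2·3)=2.449, Fernley √(3·4)=3.464.
Each quota rounded against its threshold gives Stonebridge 3, Oakdale 3, Ashgrove 3, Millford 4, Claybrook 5, Pinehurst 3, Fernley 3 (total 24).

Stonebridge 3, Oakdale 3, Ashgrove 3, Millford 4, Claybrook 5, Pinehurst 3, Fernley 3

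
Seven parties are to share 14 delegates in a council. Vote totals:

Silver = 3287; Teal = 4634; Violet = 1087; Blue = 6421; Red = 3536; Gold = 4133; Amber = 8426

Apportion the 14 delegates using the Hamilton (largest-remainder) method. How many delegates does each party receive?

Silver 1, Teal 2, Violet 0, Blue 3, Red 2, Gold 2, Amber 4

The standard divisor is 31524/14 ≈ 2251.714.
Standard quotas: Silver 1.4598, Teal 2.0580, Violet 0.4827, Blue 2.8516, Red 1.5704, Gold 1.8355, Amber 3.7420.
Lower quotas: Silver 1, Teal 2, Violet 0, Blue 2, Red 1, Gold 1, Amber 3 (sum 10, leaving 4 seats).
Remainders in descending order: Blue 0.8516, Gold 0.8355, Amber 0.7420, Red 0.5704, Violet 0.4827, Silver 0.4598, Teal 0.0580.
The surplus seats go to Blue, Gold, Amber, Red.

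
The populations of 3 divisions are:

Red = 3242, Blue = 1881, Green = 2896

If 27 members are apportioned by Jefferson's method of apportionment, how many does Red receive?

Standard divisor 8019/27 ≈ 297; standard quotas: Red 10.916, Blue 6.333, Green 9.751.
Rounding down gives 10, 6, 9 = 25 seats, so the divisor must be adjusted.
With modified divisor 280: modified quotas Red 11.579, Blue 6.718, Green 10.343.
Rounding down: Red 11, Blue 6, Green 10 (total 27).
Red receives 11.

11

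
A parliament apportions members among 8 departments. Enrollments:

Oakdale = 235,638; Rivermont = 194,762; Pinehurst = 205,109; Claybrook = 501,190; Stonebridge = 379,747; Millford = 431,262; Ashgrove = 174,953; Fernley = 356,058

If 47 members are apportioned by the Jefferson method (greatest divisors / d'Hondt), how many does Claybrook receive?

Standard divisor 2478719/47 ≈ 52738.702; standard quotas: Oakdale 4.468, Rivermont 3.693, Pinehurst 3.889, Claybrook 9.503, Stonebridge 7.201, Millford 8.177, Ashgrove 3.317, Fernley 6.751.
Rounding down gives 4, 3, 3, 9, 7, 8, 3, 6 = 43 seats, so the divisor must be adjusted.
With modified divisor 48300: modified quotas Oakdale 4.879, Rivermont 4.032, Pinehurst 4.247, Claybrook 10.377, Stonebridge 7.862, Millford 8.929, Ashgrove 3.622, Fernley 7.372.
Rounding down: Oakdale 4, Rivermont 4, Pinehurst 4, Claybrook 10, Stonebridge 7, Millford 8, Ashgrove 3, Fernley 7 (total 47).
Claybrook receives 10.

10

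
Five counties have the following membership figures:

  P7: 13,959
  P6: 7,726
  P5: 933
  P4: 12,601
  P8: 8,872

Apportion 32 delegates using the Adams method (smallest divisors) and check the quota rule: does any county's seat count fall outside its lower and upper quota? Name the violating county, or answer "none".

none

Standard quotas: P7 10.131, P6 5.607, P5 0.677, P4 9.145, P8 6.439.
Adams allocation: P7 10, P6 6, P5 1, P4 9, P8 6.
Every allocation lies between the lower and upper quota.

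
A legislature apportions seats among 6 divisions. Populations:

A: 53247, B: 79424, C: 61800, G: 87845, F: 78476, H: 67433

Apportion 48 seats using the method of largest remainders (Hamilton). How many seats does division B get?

9

Total 428225; standard divisor 428225/48 ≈ 8921.354.
Standard quotas: A 5.9685, B 8.9027, C 6.9272, G 9.8466, F 8.7964, H 7.5586.
Lower quotas: A 5, B 8, C 6, G 9, F 8, H 7 (sum 43, leaving 5 seats).
Remainders in descending order: A 0.9685, C 0.9272, B 0.9027, G 0.8466, F 0.7964, H 0.5586.
The surplus seats go to A, C, B, G, F.
B receives 9.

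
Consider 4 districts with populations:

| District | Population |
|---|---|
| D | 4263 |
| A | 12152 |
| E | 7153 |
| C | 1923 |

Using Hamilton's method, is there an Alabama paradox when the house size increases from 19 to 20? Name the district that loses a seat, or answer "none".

At 19 seats: D 3, A 9, E 5, C 2.
At 20 seats: D 3, A 10, E 6, C 1.
C drops from 2 to 1.

C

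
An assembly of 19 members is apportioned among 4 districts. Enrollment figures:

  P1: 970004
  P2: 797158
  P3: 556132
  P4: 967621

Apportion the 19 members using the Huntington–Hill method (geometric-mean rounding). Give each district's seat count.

P1: 6, P2: 5, P3: 3, P4: 5

With divisor 176880: modified quotas P1 5.484, P2 4.507, P3 3.144, P4 5.470.
Geometric-mean thresholds: P1 √(5·6)=5.477, P2 √(4·5)=4.472, P3 √(3·4)=3.464, P4 √(5·6)=5.477.
Each quota rounded against its threshold gives P1 6, P2 5, P3 3, P4 5 (total 19).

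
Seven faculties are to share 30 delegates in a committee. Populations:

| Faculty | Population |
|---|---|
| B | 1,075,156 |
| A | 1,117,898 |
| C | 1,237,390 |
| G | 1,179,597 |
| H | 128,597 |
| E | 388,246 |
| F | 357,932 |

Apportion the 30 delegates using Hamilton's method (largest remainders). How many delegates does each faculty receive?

B 6; A 6; C 7; G 6; H 1; E 2; F 2

The standard divisor is 5484816/30 ≈ 182827.2.
Standard quotas: B 5.8807, A 6.1145, C 6.7681, G 6.4520, H 0.7034, E 2.1236, F 1.9578.
Lower quotas: B 5, A 6, C 6, G 6, H 0, E 2, F 1 (sum 26, leaving 4 seats).
Remainders in descending order: F 0.9578, B 0.8807, C 0.7681, H 0.7034, G 0.4520, E 0.1236, A 0.1145.
The surplus seats go to F, B, C, H.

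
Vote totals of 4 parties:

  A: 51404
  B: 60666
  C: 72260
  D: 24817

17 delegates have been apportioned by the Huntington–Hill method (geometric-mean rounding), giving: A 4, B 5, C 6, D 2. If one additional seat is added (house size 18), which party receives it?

Priority for the next seat is population ÷ (√(s·(s+1))).
Priorities: A 11494.284, B 11076.046, C 11149.960, D 10131.498.
Highest priority: A.

A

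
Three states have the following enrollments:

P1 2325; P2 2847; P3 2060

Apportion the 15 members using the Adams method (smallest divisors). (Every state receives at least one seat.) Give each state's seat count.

Standard divisor 7232/15 ≈ 482.133; standard quotas: P1 4.822, P2 5.905, P3 4.273.
Rounding up gives 5, 6, 5 = 16 seats, so the divisor must be adjusted.
With modified divisor 540: modified quotas P1 4.306, P2 5.272, P3 3.815.
Rounding up: P1 5, P2 6, P3 4 (total 15).

P1: 5; P2: 6; P3: 4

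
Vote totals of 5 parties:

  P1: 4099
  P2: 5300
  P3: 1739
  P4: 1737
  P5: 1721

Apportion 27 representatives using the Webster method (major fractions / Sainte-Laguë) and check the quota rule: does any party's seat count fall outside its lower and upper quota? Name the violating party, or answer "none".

none

Standard quotas: P1 7.582, P2 9.804, P3 3.217, P4 3.213, P5 3.184.
Webster allocation: P1 8, P2 10, P3 3, P4 3, P5 3.
Every allocation lies between the lower and upper quota.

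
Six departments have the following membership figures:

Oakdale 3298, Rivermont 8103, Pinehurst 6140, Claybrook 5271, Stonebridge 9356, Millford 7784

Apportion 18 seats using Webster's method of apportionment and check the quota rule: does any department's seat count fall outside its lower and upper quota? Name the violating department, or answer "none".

Standard quotas: Oakdale 1.486, Rivermont 3.651, Pinehurst 2.766, Claybrook 2.375, Stonebridge 4.215, Millford 3.507.
Webster allocation: Oakdale 1, Rivermont 4, Pinehurst 3, Claybrook 2, Stonebridge 4, Millford 4.
Every allocation lies between the lower and upper quota.

none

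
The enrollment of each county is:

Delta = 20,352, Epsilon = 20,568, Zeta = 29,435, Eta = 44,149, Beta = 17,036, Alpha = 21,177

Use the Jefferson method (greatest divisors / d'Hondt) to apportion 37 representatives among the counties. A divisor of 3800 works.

With modified divisor 3800: modified quotas Delta 5.356, Epsilon 5.413, Zeta 7.746, Eta 11.618, Beta 4.483, Alpha 5.573.
Rounding down: Delta 5, Epsilon 5, Zeta 7, Eta 11, Beta 4, Alpha 5 (total 37).

Delta 5, Epsilon 5, Zeta 7, Eta 11, Beta 4, Alpha 5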